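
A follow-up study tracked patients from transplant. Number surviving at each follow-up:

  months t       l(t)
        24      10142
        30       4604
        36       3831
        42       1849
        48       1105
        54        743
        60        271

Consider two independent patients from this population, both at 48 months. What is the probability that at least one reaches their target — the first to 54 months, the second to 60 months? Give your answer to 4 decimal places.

p₁ = l(54)/l(48) = 743/1105 = 0.672398; p₂ = l(60)/l(48) = 271/1105 = 0.245249.
P(at least one) = 1 − (1−p₁)(1−p₂) = 1 − 0.327602 × 0.754751 = 0.752742.

0.7527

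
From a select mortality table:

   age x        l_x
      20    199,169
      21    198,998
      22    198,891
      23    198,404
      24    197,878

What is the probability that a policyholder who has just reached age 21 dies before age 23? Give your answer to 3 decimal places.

0.003

P(die before 23 | alive at 21) = 1 − l_23/l_21 = 1 − 198,404/198,998 = (594)/198,998 = 0.002985.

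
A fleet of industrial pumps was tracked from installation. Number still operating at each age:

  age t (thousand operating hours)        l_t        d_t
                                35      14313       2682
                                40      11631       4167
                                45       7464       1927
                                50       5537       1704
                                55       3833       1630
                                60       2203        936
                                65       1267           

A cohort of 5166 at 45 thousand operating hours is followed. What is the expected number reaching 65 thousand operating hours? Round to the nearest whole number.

The relevant probability is 1267/7464 = 0.169748.
Expected number = 5166 × 0.169748 = 877.

877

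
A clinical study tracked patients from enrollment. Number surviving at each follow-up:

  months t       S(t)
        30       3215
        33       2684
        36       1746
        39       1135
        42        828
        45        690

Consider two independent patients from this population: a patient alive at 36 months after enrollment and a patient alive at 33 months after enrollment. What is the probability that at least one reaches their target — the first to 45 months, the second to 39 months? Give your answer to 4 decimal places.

p₁ = S(45)/S(36) = 690/1746 = 0.395189; p₂ = S(39)/S(33) = 1135/2684 = 0.422876.
P(at least one) = 1 − (1−p₁)(1−p₂) = 1 − 0.604811 × 0.577124 = 0.650949.

0.6509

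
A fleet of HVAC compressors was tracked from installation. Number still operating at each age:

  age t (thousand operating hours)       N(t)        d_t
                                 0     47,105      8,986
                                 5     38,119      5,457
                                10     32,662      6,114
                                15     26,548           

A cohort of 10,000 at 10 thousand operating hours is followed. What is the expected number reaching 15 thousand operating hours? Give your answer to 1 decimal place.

8128.1

The relevant probability is 26,548/32,662 = 0.812810.
Expected number = 10,000 × 0.812810 = 8128.1.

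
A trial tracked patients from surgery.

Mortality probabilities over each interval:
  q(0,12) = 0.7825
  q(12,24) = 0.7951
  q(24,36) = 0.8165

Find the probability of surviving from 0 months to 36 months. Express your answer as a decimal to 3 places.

Survival from 0 to 36 is the product of surviving each interval: (1 − 0.7825) × (1 − 0.7951) × (1 − 0.8165).
= 0.2175 × 0.2049 × 0.1835 = 0.008178.

0.008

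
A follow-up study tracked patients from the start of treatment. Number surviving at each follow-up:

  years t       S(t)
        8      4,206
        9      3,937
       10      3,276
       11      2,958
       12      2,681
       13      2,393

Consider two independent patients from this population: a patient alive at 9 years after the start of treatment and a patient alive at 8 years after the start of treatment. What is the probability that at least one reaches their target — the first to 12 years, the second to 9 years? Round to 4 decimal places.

0.9796

p₁ = S(12)/S(9) = 2,681/3,937 = 0.680975; p₂ = S(9)/S(8) = 3,937/4,206 = 0.936044.
P(at least one) = 1 − (1−p₁)(1−p₂) = 1 − 0.319025 × 0.063956 = 0.979596.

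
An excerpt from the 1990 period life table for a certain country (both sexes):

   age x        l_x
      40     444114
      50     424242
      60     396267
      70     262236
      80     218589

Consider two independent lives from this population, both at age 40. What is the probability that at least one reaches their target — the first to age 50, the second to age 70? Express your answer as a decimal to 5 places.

0.98168

p₁ = l_50/l_40 = 424242/444114 = 0.955255; p₂ = l_70/l_40 = 262236/444114 = 0.590470.
P(at least one) = 1 − (1−p₁)(1−p₂) = 1 − 0.044745 × 0.409530 = 0.981676.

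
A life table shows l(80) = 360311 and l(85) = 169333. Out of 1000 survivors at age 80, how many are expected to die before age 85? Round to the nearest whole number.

530

The relevant probability is 1 − 169333/360311 = 0.530037.
Expected number = 1000 × 0.530037 = 530.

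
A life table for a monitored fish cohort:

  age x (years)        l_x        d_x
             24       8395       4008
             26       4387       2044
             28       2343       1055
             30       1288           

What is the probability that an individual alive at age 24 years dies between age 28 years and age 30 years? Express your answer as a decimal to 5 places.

This is the probability of reaching 28 but not 30, conditional on being alive at 24: (l_28 − l_30) / l_24.
= (2343 − 1288) / 8395 = 1055 / 8395 = 0.125670.

0.12567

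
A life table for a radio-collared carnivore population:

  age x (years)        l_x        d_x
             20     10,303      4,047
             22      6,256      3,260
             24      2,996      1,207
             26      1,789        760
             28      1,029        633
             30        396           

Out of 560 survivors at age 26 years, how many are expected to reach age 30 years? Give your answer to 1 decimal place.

The relevant probability is 396/1,789 = 0.221353.
Expected number = 560 × 0.221353 = 124.0.

124.0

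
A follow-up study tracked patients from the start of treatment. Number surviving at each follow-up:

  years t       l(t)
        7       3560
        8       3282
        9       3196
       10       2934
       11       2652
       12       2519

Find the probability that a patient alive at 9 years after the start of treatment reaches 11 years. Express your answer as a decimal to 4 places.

0.8298

The conditional survival probability is l(11)/l(9) = 2652/3196 = 0.829787.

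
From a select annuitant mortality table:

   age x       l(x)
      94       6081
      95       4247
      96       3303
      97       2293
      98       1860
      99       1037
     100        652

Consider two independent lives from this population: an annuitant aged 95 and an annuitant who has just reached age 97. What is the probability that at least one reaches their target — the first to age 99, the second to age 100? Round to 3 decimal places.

p₁ = l(99)/l(95) = 1037/4247 = 0.244172; p₂ = l(100)/l(97) = 652/2293 = 0.284344.
P(at least one) = 1 − (1−p₁)(1−p₂) = 1 − 0.755828 × 0.715656 = 0.459087.

0.459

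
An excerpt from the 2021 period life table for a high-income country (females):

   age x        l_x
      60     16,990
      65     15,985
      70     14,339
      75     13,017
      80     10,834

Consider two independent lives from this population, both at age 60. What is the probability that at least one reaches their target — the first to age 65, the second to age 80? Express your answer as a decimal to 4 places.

0.9786

p₁ = l_65/l_60 = 15,985/16,990 = 0.940848; p₂ = l_80/l_60 = 10,834/16,990 = 0.637669.
P(at least one) = 1 − (1−p₁)(1−p₂) = 1 − 0.059152 × 0.362331 = 0.978567.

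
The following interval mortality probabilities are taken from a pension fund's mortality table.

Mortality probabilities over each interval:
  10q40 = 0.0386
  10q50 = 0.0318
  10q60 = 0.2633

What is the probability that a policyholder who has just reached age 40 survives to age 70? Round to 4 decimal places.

0.6857

30p40 = (1 − 0.0386) × (1 − 0.0318) × (1 − 0.2633).
= 0.9614 × 0.9682 × 0.7367 = 0.685741.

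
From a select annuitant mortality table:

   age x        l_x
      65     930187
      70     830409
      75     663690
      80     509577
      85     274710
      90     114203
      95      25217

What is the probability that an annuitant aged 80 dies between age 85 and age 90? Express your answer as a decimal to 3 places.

This is the probability of reaching 85 but not 90, conditional on being alive at 80: (l_85 − l_90) / l_80.
= (274710 − 114203) / 509577 = 160507 / 509577 = 0.314981.

0.315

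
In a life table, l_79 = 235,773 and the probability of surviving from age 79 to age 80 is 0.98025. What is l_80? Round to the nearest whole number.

l_80 = l_79 × p = 235,773 × 0.98025 = 231116.

231116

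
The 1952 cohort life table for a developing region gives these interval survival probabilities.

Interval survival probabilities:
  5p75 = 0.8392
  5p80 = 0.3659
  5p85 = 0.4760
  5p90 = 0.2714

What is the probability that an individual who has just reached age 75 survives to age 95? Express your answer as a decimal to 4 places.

Survival from 75 to 95 is the product of surviving each interval: 0.8392 × 0.3659 × 0.4760 × 0.2714.
= 0.039668.

0.0397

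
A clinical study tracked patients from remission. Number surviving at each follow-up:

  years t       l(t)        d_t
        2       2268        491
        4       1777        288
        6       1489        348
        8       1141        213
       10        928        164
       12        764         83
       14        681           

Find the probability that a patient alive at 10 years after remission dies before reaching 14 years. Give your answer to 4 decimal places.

P(die before 14 | alive at 10) = 1 − l(14)/l(10) = 1 − 681/928 = (247)/928 = 0.266164.

0.2662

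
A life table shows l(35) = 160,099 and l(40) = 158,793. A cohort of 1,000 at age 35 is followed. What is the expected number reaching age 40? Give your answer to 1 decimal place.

The relevant probability is 158,793/160,099 = 0.991843.
Expected number = 1,000 × 0.991843 = 991.8.

991.8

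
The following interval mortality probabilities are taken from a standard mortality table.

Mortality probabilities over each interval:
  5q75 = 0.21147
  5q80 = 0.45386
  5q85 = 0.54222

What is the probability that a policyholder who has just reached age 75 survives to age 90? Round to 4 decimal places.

0.1971

15p75 = (1 − 0.21147) × (1 − 0.45386) × (1 − 0.54222).
= 0.78853 × 0.54614 × 0.45778 = 0.197142.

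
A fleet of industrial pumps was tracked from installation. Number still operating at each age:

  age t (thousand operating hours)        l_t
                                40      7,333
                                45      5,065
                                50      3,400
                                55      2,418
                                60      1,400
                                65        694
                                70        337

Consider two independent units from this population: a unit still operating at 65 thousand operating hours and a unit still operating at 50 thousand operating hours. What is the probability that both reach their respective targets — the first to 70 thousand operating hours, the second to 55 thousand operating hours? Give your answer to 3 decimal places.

0.345

p₁ = l_70/l_65 = 337/694 = 0.485591; p₂ = l_55/l_50 = 2,418/3,400 = 0.711176.
P(both) = p₁ × p₂ = 0.485591 × 0.711176 = 0.345341.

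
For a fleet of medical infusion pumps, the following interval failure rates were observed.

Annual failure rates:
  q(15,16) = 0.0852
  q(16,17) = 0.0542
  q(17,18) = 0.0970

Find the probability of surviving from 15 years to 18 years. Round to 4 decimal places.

0.7813

Chaining the interval survival probabilities: (1 − 0.0852) × (1 − 0.0542) × (1 − 0.0970).
= 0.9148 × 0.9458 × 0.9030 = 0.781292.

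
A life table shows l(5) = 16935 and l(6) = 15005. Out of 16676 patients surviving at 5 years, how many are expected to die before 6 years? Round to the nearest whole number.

1900

The relevant probability is 1 − 15005/16935 = 0.113965.
Expected number = 16676 × 0.113965 = 1900.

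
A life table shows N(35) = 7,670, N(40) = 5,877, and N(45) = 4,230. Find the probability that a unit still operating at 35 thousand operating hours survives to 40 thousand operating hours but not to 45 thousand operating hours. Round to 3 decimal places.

This is the probability of reaching 40 but not 45, conditional on being operational at 35: (N(40) − N(45)) / N(35).
= (5,877 − 4,230) / 7,670 = 1,647 / 7,670 = 0.214733.

0.215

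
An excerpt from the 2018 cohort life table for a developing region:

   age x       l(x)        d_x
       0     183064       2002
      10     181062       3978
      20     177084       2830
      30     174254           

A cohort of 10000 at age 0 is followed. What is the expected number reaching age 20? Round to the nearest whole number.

The relevant probability is 177084/183064 = 0.967334.
Expected number = 10000 × 0.967334 = 9673.

9673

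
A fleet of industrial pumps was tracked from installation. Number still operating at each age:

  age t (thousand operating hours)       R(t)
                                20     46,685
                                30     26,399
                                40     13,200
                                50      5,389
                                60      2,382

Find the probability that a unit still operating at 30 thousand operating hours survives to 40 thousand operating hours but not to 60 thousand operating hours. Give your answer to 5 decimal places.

This is the probability of reaching 40 but not 60, conditional on being operational at 30: (R(40) − R(60)) / R(30).
= (13,200 − 2,382) / 26,399 = 10,818 / 26,399 = 0.409788.

0.40979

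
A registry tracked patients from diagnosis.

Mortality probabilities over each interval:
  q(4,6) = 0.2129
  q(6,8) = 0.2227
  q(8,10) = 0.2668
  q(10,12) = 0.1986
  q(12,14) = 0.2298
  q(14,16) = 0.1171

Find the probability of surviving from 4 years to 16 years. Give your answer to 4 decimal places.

Chaining the interval survival probabilities: (1 − 0.2129) × (1 − 0.2227) × (1 − 0.2668) × (1 − 0.1986) × (1 − 0.2298) × (1 − 0.1171).
= 0.7871 × 0.7773 × 0.7332 × 0.8014 × 0.7702 × 0.8829 = 0.244459.

0.2445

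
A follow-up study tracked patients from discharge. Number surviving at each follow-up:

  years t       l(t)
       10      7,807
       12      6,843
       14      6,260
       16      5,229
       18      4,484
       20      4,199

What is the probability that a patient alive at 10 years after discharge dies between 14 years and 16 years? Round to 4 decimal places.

0.1321

This is the probability of reaching 14 but not 16, conditional on being alive at 10: (l(14) − l(16)) / l(10).
= (6,260 − 5,229) / 7,807 = 1,031 / 7,807 = 0.132061.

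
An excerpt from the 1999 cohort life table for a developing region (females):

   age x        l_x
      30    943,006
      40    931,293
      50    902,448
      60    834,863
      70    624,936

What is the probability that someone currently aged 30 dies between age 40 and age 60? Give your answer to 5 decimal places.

0.10226

This is the probability of reaching 40 but not 60, conditional on being alive at 30: (l_40 − l_60) / l_30.
= (931,293 − 834,863) / 943,006 = 96,430 / 943,006 = 0.102258.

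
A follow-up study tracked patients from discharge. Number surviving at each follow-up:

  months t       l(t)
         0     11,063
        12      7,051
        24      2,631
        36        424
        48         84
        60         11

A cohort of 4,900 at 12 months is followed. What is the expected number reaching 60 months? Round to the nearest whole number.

8

The relevant probability is 11/7,051 = 0.001560.
Expected number = 4,900 × 0.001560 = 8.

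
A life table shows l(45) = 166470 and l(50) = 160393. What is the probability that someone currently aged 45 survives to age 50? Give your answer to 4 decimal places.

0.9635

The conditional survival probability is l(50)/l(45) = 160393/166470 = 0.963495.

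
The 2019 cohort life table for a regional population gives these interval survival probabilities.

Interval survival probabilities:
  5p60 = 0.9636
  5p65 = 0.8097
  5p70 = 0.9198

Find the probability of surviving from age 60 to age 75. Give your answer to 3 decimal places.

Chaining the interval survival probabilities: 0.9636 × 0.8097 × 0.9198.
= 0.717653.

0.718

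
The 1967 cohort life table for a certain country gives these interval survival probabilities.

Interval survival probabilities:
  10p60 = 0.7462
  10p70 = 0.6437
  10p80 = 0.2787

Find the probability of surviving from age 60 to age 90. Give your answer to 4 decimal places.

The overall survival probability is 0.7462 × 0.6437 × 0.2787.
= 0.133868.

0.1339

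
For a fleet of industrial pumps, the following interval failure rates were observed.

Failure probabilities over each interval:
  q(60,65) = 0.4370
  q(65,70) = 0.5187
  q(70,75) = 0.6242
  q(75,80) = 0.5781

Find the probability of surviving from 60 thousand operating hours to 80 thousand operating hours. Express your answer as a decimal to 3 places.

P(survive 60→80) = (1 − 0.4370) × (1 − 0.5187) × (1 − 0.6242) × (1 − 0.5781).
= 0.5630 × 0.4813 × 0.3758 × 0.4219 = 0.042963.

0.043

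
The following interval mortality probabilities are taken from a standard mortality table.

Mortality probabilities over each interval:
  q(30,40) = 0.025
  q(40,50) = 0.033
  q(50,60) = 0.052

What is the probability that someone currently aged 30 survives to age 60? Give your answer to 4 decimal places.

0.8938

Chaining the interval survival probabilities: (1 − 0.025) × (1 − 0.033) × (1 − 0.052).
= 0.975 × 0.967 × 0.948 = 0.893798.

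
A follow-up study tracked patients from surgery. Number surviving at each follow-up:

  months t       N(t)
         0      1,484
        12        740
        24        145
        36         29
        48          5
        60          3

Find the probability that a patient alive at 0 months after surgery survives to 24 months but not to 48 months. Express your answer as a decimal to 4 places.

0.0943

This is the probability of reaching 24 but not 48, conditional on being alive at 0: (N(24) − N(48)) / N(0).
= (145 − 5) / 1,484 = 140 / 1,484 = 0.094340.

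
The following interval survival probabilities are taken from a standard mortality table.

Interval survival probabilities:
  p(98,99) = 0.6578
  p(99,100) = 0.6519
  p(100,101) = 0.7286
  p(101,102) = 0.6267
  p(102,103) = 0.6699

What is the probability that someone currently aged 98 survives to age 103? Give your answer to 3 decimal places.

Chaining the interval survival probabilities: 0.6578 × 0.6519 × 0.7286 × 0.6267 × 0.6699.
= 0.131170.

0.131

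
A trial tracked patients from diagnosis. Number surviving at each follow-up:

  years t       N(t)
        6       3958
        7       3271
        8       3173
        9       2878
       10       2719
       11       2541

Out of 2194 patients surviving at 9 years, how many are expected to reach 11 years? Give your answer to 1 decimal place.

1937.1

The relevant probability is 2541/2878 = 0.882905.
Expected number = 2194 × 0.882905 = 1937.1.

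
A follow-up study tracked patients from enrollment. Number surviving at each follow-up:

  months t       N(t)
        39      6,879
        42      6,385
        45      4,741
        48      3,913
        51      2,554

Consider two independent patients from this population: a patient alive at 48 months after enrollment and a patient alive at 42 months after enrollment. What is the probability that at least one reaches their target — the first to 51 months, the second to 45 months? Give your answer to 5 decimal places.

0.91058

p₁ = N(51)/N(48) = 2,554/3,913 = 0.652696; p₂ = N(45)/N(42) = 4,741/6,385 = 0.742522.
P(at least one) = 1 − (1−p₁)(1−p₂) = 1 − 0.347304 × 0.257478 = 0.910577.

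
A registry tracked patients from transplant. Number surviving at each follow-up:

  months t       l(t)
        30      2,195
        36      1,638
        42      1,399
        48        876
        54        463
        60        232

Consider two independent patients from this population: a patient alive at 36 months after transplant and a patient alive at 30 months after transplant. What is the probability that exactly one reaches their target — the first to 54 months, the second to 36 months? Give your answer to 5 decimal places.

p₁ = l(54)/l(36) = 463/1,638 = 0.282662; p₂ = l(36)/l(30) = 1,638/2,195 = 0.746241.
P(exactly one) = p₁(1−p₂) + (1−p₁)p₂ = 0.071728 + 0.535307 = 0.607035.

0.60704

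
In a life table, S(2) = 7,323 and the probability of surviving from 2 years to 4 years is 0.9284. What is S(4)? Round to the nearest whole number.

6799

S(4) = S(2) × p = 7,323 × 0.9284 = 6799.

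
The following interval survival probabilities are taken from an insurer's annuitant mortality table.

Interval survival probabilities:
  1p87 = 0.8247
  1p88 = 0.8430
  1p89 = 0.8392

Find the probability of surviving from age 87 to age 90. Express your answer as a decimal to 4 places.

3p87 = 0.8247 × 0.8430 × 0.8392.
= 0.583430.

0.5834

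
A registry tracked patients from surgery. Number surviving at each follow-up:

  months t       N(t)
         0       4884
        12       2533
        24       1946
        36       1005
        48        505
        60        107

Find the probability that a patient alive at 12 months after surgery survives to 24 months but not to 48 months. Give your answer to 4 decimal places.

This is the probability of reaching 24 but not 48, conditional on being alive at 12: (N(24) − N(48)) / N(12).
= (1946 − 505) / 2533 = 1441 / 2533 = 0.568891.

0.5689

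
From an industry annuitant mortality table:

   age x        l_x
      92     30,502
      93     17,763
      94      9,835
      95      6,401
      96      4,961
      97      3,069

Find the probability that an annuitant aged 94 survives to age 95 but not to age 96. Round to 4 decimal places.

0.1464

This is the probability of reaching 95 but not 96, conditional on being alive at 94: (l_95 − l_96) / l_94.
= (6,401 − 4,961) / 9,835 = 1,440 / 9,835 = 0.146416.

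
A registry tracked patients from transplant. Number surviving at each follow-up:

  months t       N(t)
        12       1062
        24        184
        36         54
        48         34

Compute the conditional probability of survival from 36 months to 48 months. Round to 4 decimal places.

0.6296

The conditional survival probability is N(48)/N(36) = 34/54 = 0.629630.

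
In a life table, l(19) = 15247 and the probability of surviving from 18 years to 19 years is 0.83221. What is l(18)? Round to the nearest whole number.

l(18) = l(19) / p = 15247 / 0.83221 = 18321.

18321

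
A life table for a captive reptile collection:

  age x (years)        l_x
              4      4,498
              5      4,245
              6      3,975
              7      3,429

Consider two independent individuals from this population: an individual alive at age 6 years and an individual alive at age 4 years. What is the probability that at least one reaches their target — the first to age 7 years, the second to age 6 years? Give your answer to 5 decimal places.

0.98403

p₁ = l_7/l_6 = 3,429/3,975 = 0.862642; p₂ = l_6/l_4 = 3,975/4,498 = 0.883726.
P(at least one) = 1 − (1−p₁)(1−p₂) = 1 − 0.137358 × 0.116274 = 0.984029.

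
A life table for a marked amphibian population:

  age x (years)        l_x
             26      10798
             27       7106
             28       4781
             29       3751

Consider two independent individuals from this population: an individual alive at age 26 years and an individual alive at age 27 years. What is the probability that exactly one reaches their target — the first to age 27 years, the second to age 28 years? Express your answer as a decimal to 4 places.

p₁ = l_27/l_26 = 7106/10798 = 0.658085; p₂ = l_28/l_27 = 4781/7106 = 0.672812.
P(exactly one) = p₁(1−p₂) + (1−p₁)p₂ = 0.215318 + 0.230045 = 0.445362.

0.4454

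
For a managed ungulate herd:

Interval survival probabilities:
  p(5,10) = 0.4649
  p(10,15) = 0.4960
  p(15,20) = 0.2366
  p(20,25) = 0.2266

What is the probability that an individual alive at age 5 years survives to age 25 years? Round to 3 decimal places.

Survival from 5 to 25 is the product of surviving each interval: 0.4649 × 0.4960 × 0.2366 × 0.2266.
= 0.012363.

0.012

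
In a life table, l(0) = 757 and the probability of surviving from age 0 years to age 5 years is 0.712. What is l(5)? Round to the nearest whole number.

539

l(5) = l(0) × p = 757 × 0.712 = 539.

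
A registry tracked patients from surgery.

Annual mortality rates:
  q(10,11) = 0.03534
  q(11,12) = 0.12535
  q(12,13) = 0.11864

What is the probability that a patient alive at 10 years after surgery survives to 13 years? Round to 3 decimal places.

P(survive 10→13) = (1 − 0.03534) × (1 − 0.12535) × (1 − 0.11864).
= 0.96466 × 0.87465 × 0.88136 = 0.743639.

0.744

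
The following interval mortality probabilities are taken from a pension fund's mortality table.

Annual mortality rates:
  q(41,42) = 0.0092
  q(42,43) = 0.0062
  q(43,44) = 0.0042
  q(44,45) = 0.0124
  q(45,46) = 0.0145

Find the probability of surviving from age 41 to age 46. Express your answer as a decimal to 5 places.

P(survive 41→46) = (1 − 0.0092) × (1 − 0.0062) × (1 − 0.0042) × (1 − 0.0124) × (1 − 0.0145).
= 0.9908 × 0.9938 × 0.9958 × 0.9876 × 0.9855 = 0.954322.

0.95432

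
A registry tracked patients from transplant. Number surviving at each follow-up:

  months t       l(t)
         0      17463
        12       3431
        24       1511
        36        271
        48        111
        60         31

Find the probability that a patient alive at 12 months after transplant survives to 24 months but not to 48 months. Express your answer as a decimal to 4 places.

This is the probability of reaching 24 but not 48, conditional on being alive at 12: (l(24) − l(48)) / l(12).
= (1511 − 111) / 3431 = 1400 / 3431 = 0.408044.

0.4080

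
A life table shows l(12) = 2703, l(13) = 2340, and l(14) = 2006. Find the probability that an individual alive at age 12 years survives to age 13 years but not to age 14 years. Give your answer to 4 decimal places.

0.1236

This is the probability of reaching 13 but not 14, conditional on being alive at 12: (l(13) − l(14)) / l(12).
= (2340 − 2006) / 2703 = 334 / 2703 = 0.123566.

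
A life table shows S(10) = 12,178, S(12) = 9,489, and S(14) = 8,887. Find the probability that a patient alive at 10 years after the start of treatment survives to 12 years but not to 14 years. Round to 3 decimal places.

0.049

This is the probability of reaching 12 but not 14, conditional on being alive at 10: (S(12) − S(14)) / S(10).
= (9,489 − 8,887) / 12,178 = 602 / 12,178 = 0.049433.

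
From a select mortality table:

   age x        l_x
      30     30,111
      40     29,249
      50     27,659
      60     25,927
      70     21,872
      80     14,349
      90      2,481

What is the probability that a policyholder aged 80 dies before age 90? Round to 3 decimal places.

P(die before 90 | alive at 80) = 1 − l_90/l_80 = 1 − 2,481/14,349 = (11,868)/14,349 = 0.827096.

0.827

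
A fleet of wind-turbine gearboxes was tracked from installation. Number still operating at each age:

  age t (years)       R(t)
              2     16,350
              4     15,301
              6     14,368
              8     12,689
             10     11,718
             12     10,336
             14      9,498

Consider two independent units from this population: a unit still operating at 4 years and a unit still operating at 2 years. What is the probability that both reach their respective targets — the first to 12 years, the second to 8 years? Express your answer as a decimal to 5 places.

p₁ = R(12)/R(4) = 10,336/15,301 = 0.675511; p₂ = R(8)/R(2) = 12,689/16,350 = 0.776086.
P(both) = p₁ × p₂ = 0.675511 × 0.776086 = 0.524255.

0.52425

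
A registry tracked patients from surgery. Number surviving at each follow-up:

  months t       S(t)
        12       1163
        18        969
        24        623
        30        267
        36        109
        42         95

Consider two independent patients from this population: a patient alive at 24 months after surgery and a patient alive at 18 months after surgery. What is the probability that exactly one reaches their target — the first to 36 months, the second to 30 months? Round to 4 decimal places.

0.3541

p₁ = S(36)/S(24) = 109/623 = 0.174960; p₂ = S(30)/S(18) = 267/969 = 0.275542.
P(exactly one) = p₁(1−p₂) + (1−p₁)p₂ = 0.126751 + 0.227333 = 0.354084.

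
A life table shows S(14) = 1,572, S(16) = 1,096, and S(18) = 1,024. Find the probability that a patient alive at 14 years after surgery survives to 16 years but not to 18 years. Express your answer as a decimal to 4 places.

0.0458

This is the probability of reaching 16 but not 18, conditional on being alive at 14: (S(16) − S(18)) / S(14).
= (1,096 − 1,024) / 1,572 = 72 / 1,572 = 0.045802.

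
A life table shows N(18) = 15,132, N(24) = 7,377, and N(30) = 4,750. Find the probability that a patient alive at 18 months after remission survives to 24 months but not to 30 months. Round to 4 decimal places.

0.1736

This is the probability of reaching 24 but not 30, conditional on being alive at 18: (N(24) − N(30)) / N(18).
= (7,377 − 4,750) / 15,132 = 2,627 / 15,132 = 0.173606.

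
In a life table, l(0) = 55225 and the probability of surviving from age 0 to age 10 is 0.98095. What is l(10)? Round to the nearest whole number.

54173

l(10) = l(0) × p = 55225 × 0.98095 = 54173.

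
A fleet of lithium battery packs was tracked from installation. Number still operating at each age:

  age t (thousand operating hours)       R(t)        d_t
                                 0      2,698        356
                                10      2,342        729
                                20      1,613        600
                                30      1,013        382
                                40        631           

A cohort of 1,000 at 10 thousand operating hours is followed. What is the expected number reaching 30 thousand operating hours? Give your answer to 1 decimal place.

432.5

The relevant probability is 1,013/2,342 = 0.432536.
Expected number = 1,000 × 0.432536 = 432.5.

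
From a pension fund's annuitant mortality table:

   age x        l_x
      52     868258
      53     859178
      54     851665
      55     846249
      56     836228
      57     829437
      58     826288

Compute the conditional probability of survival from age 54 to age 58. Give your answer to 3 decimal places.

The conditional survival probability is l_58/l_54 = 826288/851665 = 0.970203.

0.970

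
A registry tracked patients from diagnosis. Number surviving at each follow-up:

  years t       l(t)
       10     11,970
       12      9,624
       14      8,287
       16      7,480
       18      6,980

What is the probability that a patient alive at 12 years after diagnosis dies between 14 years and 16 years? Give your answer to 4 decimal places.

This is the probability of reaching 14 but not 16, conditional on being alive at 12: (l(14) − l(16)) / l(12).
= (8,287 − 7,480) / 9,624 = 807 / 9,624 = 0.083853.

0.0839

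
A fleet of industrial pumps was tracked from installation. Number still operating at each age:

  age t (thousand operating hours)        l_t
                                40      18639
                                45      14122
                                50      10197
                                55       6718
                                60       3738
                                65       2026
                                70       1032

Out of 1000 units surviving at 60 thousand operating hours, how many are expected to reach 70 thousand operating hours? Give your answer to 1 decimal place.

The relevant probability is 1032/3738 = 0.276083.
Expected number = 1000 × 0.276083 = 276.1.

276.1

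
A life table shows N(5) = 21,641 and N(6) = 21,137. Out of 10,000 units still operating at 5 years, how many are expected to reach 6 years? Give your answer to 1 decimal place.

The relevant probability is 21,137/21,641 = 0.976711.
Expected number = 10,000 × 0.976711 = 9767.1.

9767.1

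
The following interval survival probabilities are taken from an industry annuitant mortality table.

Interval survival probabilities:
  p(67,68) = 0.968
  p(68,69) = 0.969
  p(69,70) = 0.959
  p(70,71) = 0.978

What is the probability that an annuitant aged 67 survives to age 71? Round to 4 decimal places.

P(survive 67→71) = 0.968 × 0.969 × 0.959 × 0.978.
= 0.879745.

0.8797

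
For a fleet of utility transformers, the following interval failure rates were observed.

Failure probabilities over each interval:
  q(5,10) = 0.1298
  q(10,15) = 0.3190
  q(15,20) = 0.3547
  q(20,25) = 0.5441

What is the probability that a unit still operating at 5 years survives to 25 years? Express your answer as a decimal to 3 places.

0.174

P(survive 5→25) = (1 − 0.1298) × (1 − 0.3190) × (1 − 0.3547) × (1 − 0.5441).
= 0.8702 × 0.6810 × 0.6453 × 0.4559 = 0.174340.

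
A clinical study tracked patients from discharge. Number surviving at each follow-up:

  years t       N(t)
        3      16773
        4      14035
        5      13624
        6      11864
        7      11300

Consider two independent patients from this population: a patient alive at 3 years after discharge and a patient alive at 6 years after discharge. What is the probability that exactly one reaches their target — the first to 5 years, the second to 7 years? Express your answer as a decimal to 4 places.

p₁ = N(5)/N(3) = 13624/16773 = 0.812258; p₂ = N(7)/N(6) = 11300/11864 = 0.952461.
P(exactly one) = p₁(1−p₂) + (1−p₁)p₂ = 0.038614 + 0.178817 = 0.217431.

0.2174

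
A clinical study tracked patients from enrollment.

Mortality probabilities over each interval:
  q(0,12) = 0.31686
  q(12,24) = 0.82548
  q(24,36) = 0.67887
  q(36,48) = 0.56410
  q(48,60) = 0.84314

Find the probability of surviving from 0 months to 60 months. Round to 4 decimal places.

0.0026

Survival from 0 to 60 is the product of surviving each interval: (1 − 0.31686) × (1 − 0.82548) × (1 − 0.67887) × (1 − 0.56410) × (1 − 0.84314).
= 0.68314 × 0.17452 × 0.32113 × 0.43590 × 0.15686 = 0.002618.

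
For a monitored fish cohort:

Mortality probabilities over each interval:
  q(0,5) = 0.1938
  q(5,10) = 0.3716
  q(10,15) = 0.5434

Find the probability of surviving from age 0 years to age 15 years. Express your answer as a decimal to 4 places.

0.2313

Survival from 0 to 15 is the product of surviving each interval: (1 − 0.1938) × (1 − 0.3716) × (1 − 0.5434).
= 0.8062 × 0.6284 × 0.4566 = 0.231321.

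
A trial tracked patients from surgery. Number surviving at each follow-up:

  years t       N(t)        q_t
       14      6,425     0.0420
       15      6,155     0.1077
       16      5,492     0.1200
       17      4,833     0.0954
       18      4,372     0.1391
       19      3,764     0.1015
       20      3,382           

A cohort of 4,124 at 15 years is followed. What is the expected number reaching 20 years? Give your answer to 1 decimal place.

2266.0

The relevant probability is 3,382/6,155 = 0.549472.
Expected number = 4,124 × 0.549472 = 2266.0.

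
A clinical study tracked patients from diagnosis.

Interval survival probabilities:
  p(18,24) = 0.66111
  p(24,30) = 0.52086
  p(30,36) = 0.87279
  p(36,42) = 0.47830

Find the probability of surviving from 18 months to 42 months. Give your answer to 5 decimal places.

P(survive 18→42) = 0.66111 × 0.52086 × 0.87279 × 0.47830.
= 0.143749.

0.14375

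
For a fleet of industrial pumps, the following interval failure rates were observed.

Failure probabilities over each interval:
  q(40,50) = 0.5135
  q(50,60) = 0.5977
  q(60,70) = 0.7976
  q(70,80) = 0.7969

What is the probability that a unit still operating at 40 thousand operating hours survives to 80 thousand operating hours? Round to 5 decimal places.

The overall survival probability is (1 − 0.5135) × (1 − 0.5977) × (1 − 0.7976) × (1 − 0.7969).
= 0.4865 × 0.4023 × 0.2024 × 0.2031 = 0.008046.

0.00805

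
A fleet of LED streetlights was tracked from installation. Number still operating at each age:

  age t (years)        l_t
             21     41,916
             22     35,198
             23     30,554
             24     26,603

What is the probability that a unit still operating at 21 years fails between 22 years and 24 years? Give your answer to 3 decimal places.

0.205

This is the probability of reaching 22 but not 24, conditional on being operational at 21: (l_22 − l_24) / l_21.
= (35,198 − 26,603) / 41,916 = 8,595 / 41,916 = 0.205053.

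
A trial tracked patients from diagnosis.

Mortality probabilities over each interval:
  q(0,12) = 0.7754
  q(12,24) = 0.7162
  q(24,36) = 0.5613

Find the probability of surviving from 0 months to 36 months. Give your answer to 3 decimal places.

The overall survival probability is (1 − 0.7754) × (1 − 0.7162) × (1 − 0.5613).
= 0.2246 × 0.2838 × 0.4387 = 0.027963.

0.028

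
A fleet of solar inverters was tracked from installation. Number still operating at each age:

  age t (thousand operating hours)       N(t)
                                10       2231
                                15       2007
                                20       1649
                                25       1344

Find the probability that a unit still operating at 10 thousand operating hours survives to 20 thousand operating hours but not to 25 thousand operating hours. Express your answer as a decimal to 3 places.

This is the probability of reaching 20 but not 25, conditional on being operational at 10: (N(20) − N(25)) / N(10).
= (1649 − 1344) / 2231 = 305 / 2231 = 0.136710.

0.137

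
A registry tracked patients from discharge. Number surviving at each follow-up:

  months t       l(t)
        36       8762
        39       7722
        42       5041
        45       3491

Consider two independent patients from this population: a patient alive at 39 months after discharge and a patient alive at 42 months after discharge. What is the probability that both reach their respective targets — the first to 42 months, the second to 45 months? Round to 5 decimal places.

p₁ = l(42)/l(39) = 5041/7722 = 0.652810; p₂ = l(45)/l(42) = 3491/5041 = 0.692521.
P(both) = p₁ × p₂ = 0.652810 × 0.692521 = 0.452085.

0.45208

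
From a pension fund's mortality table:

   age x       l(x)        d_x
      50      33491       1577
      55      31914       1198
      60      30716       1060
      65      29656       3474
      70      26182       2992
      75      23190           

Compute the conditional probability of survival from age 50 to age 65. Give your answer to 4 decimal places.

0.8855

The conditional survival probability is l(65)/l(50) = 29656/33491 = 0.885492.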